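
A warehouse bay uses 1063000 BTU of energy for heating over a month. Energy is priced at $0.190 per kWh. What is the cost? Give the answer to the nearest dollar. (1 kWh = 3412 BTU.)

1063000 BTU × (0.00029308 kWh/BTU) = 311.5 kWh
Cost = 311.5 kWh × $0.190/kWh = $59.19 ≈ $59

$59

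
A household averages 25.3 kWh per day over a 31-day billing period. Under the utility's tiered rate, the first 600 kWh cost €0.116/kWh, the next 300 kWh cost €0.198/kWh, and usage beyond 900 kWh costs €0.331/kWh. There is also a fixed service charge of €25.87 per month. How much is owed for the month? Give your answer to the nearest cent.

Usage = 25.3 kWh/day × 31 days = 784.3 kWh
First 600 kWh × €0.116 = €69.60
Next 184.3 kWh × €0.198 = €36.49
Remaining tier: 0 kWh (not reached)
Energy charge = €106.09; + service €25.87 = €131.96

€131.96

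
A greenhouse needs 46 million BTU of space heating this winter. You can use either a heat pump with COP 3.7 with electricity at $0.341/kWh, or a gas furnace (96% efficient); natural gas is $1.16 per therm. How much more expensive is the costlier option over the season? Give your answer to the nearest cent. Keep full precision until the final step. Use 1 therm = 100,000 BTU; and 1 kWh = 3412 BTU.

Heat load = 46 × 10⁶ BTU = 46,000,000 BTU
Gas: input = 46,000,000 / 0.96 = 47,916,667 BTU = 479.2 therm → 479.2 × $1.16 = $555.83
Heat pump: 46,000,000 BTU / 3412 = 13,480 kWh heat; / 3.7 = 3,644 kWh in → × $0.341 = $1,242.51
Difference = |$555.83 − $1,242.51| = $686.68

$686.68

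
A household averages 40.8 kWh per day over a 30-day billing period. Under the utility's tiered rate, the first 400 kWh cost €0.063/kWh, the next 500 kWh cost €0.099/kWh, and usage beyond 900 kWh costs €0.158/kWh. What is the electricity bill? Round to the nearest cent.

€125.89

Usage = 40.8 kWh/day × 30 days = 1224 kWh
First 400 kWh × €0.063 = €25.20
Next 500 kWh × €0.099 = €49.50
Remaining 324 kWh × €0.158 = €51.19
Total = €125.89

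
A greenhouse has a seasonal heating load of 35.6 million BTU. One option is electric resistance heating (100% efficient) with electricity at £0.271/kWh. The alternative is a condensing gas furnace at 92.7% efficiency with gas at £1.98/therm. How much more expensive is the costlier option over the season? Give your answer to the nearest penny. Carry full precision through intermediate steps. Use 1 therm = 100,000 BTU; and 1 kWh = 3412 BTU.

£2067.16

Heat load = 35.6 × 10⁶ BTU = 35,600,000 BTU
Gas: input = 35,600,000 / 0.927 = 38,403,452 BTU = 384 therm → 384 × £1.98 = £760.39
Electric: 35,600,000 BTU / 3412 = 10,430 kWh → × £0.271 = £2,827.55
Difference = |£760.39 − £2,827.55| = £2,067.16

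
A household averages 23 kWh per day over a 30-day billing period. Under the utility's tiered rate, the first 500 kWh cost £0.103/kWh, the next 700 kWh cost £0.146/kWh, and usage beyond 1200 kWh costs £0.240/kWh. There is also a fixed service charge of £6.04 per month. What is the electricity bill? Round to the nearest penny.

£85.28

Usage = 23 kWh/day × 30 days = 690 kWh
First 500 kWh × £0.103 = £51.50
Next 190 kWh × £0.146 = £27.74
Remaining tier: 0 kWh (not reached)
Energy charge = £79.24; + service £6.04 = £85.28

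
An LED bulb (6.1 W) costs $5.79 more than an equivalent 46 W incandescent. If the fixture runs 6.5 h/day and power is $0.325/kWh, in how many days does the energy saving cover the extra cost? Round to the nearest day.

Power saved = 46 − 6.1 = 39.9 W
Daily energy saved = 39.9 W × 6.5 h = 259.3 Wh = 0.25935 kWh
Daily savings = 0.25935 × $0.325 = $0.0843
Payback = $5.79 / $0.0843 per day = 68.69 days

69 days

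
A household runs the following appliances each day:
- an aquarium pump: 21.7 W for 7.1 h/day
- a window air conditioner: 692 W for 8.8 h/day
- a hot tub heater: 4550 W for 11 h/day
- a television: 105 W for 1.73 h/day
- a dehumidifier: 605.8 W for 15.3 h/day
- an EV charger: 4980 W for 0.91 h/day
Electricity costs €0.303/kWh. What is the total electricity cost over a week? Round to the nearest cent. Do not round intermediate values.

€149.06

aquarium pump: 21.7 W × 7.1 h × 7 d = 1,078 Wh = 1.078 kWh
window air conditioner: 692 W × 8.8 h × 7 d = 42,627 Wh = 42.63 kWh
hot tub heater: 4550 W × 11 h × 7 d = 350,350 Wh = 350.4 kWh
television: 105 W × 1.73 h × 7 d = 1,272 Wh = 1.272 kWh
dehumidifier: 605.8 W × 15.3 h × 7 d = 64,881 Wh = 64.88 kWh
EV charger: 4980 W × 0.91 h × 7 d = 31,723 Wh = 31.72 kWh
Total energy = 1.078 + 42.63 + 350.4 + 1.272 + 64.88 + 31.72 = 491.9 kWh
Cost = 491.9 kWh × €0.303 = €149.06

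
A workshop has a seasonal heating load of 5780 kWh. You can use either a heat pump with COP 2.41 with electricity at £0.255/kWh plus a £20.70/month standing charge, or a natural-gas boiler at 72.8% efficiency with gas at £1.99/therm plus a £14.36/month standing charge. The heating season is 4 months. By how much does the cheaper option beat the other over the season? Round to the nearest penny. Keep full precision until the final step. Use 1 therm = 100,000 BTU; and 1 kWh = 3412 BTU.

Heat load = 5780 kWh × 3412 = 19,721,360 BTU
Gas: input = 19,721,360 / 0.728 = 27,089,780 BTU = 270.9 therm → 270.9 × £1.99 = £539.09; + 4 × £14.36 standing = £596.53
Heat pump: 19,721,360 BTU / 3412 = 5,780 kWh heat; / 2.41 = 2,398 kWh in → × £0.255 = £611.58; + 4 × £20.70 standing = £694.38
Difference = |£596.53 − £694.38| = £97.85

£97.85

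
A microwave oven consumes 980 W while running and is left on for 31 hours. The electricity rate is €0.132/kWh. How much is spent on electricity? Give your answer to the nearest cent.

€4.01

Energy = 980 W × 31 h = 30,380 Wh = 30.38 kWh
Cost = 30.38 kWh × €0.132/kWh = €4.01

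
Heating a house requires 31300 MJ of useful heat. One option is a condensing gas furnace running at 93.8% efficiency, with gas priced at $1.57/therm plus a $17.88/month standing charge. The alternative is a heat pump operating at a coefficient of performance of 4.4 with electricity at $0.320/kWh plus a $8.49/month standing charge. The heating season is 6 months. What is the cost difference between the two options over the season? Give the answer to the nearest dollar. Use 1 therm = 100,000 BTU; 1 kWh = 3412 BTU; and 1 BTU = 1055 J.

$79

Heat load = 31300 MJ = 31,300,000,000 J / 1055 = 29,668,246 BTU
Gas: input = 29,668,246 / 0.938 = 31,629,261 BTU = 316.3 therm → 316.3 × $1.57 = $496.58; + 6 × $17.88 standing = $603.86
Heat pump: 29,668,246 BTU / 3412 = 8,695 kWh heat; / 4.4 = 1,976 kWh in → × $0.320 = $632.38; + 6 × $8.49 standing = $683.32
Difference = |$603.86 − $683.32| = $79.46 ≈ $79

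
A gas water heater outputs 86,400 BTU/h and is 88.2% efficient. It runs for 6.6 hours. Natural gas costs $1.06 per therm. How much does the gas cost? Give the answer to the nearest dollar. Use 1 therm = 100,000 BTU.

Heat delivered = 86,400 BTU/h × 6.6 h = 570,240 BTU
Gas input = 570,240 / 0.882 = 646,531 BTU
= 646,531 / 100,000 = 6.465 therm
Cost = 6.465 × $1.06/therm = $6.85 ≈ $7

$7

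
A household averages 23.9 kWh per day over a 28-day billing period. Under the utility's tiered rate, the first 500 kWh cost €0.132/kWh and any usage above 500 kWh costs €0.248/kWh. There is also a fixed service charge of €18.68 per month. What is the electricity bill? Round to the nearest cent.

€126.64

Usage = 23.9 kWh/day × 28 days = 669.2 kWh
First 500 kWh × €0.132 = €66.00
Remaining 169.2 kWh × €0.248 = €41.96
Energy charge = €107.96; + service €18.68 = €126.64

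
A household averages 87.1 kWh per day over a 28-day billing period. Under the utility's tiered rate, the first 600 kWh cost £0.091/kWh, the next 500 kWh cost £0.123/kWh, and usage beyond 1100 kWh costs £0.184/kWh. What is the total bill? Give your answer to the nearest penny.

£362.44

Usage = 87.1 kWh/day × 28 days = 2438.8 kWh
First 600 kWh × £0.091 = £54.60
Next 500 kWh × £0.123 = £61.50
Remaining 1338.8 kWh × £0.184 = £246.34
Total = £362.44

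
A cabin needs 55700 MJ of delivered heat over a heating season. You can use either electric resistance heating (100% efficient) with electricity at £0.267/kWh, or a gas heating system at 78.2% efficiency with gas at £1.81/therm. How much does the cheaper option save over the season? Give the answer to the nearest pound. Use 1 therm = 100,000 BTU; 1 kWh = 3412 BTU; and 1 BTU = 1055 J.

£2909

Heat load = 55700 MJ = 55,700,000,000 J / 1055 = 52,796,209 BTU
Gas: input = 52,796,209 / 0.782 = 67,514,333 BTU = 675.1 therm → 675.1 × £1.81 = £1,222.01
Electric: 52,796,209 BTU / 3412 = 15,470 kWh → × £0.267 = £4,131.47
Difference = |£1,222.01 − £4,131.47| = £2,909.46 ≈ £2909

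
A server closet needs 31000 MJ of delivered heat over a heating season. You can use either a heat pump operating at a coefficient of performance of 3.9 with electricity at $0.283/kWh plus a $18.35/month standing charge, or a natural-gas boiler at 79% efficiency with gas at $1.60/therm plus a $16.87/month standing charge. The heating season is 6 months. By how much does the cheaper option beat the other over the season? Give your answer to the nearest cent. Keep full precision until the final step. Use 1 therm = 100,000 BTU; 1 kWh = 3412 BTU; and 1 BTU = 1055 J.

$38.68

Heat load = 31000 MJ = 31,000,000,000 J / 1055 = 29,383,886 BTU
Gas: input = 29,383,886 / 0.79 = 37,194,793 BTU = 371.9 therm → 371.9 × $1.60 = $595.12; + 6 × $16.87 standing = $696.34
Heat pump: 29,383,886 BTU / 3412 = 8,612 kWh heat; / 3.9 = 2,208 kWh in → × $0.283 = $624.92; + 6 × $18.35 standing = $735.02
Difference = |$696.34 − $735.02| = $38.68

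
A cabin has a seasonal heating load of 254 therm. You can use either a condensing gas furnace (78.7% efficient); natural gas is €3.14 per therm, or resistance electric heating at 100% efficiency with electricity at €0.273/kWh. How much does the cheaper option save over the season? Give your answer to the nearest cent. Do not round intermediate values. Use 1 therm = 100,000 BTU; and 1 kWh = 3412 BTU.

€1018.88

Heat load = 254 therm × 100,000 = 25,400,000 BTU
Gas: input = 25,400,000 / 0.787 = 32,274,460 BTU = 322.7 therm → 322.7 × €3.14 = €1,013.42
Electric: 25,400,000 BTU / 3412 = 7,444 kWh → × €0.273 = €2,032.30
Difference = |€1,013.42 − €2,032.30| = €1,018.88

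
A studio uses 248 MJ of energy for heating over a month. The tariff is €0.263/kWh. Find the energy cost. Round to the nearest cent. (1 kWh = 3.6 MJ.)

248 MJ × (0.27778 kWh/MJ) = 68.89 kWh
Cost = 68.89 kWh × €0.263/kWh = €18.12

€18.12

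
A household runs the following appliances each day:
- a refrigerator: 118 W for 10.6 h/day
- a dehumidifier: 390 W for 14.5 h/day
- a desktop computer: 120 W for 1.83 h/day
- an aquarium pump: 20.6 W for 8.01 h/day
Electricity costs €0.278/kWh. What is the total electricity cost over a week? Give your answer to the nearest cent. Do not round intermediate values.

refrigerator: 118 W × 10.6 h × 7 d = 8,756 Wh = 8.756 kWh
dehumidifier: 390 W × 14.5 h × 7 d = 39,585 Wh = 39.59 kWh
desktop computer: 120 W × 1.83 h × 7 d = 1,537 Wh = 1.537 kWh
aquarium pump: 20.6 W × 8.01 h × 7 d = 1,155 Wh = 1.155 kWh
Total energy = 8.756 + 39.59 + 1.537 + 1.155 = 51.03 kWh
Cost = 51.03 kWh × €0.278 = €14.19

€14.19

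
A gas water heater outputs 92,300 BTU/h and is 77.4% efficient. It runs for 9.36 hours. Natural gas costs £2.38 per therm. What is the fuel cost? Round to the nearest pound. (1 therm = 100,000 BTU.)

Heat delivered = 92,300 BTU/h × 9.36 h = 863,928 BTU
Gas input = 863,928 / 0.774 = 1,116,186 BTU
= 1,116,186 / 100,000 = 11.16 therm
Cost = 11.16 × £2.38/therm = £26.57 ≈ £27

£27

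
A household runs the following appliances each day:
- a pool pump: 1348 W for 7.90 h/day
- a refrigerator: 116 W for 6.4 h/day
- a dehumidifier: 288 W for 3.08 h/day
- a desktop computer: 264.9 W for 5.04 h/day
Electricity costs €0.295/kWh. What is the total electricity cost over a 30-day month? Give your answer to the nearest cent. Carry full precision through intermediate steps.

€120.48

pool pump: 1348 W × 7.90 h × 30 d = 319,476 Wh = 319.5 kWh
refrigerator: 116 W × 6.4 h × 30 d = 22,272 Wh = 22.27 kWh
dehumidifier: 288 W × 3.08 h × 30 d = 26,611 Wh = 26.61 kWh
desktop computer: 264.9 W × 5.04 h × 30 d = 40,053 Wh = 40.05 kWh
Total energy = 319.5 + 22.27 + 26.61 + 40.05 = 408.4 kWh
Cost = 408.4 kWh × €0.295 = €120.48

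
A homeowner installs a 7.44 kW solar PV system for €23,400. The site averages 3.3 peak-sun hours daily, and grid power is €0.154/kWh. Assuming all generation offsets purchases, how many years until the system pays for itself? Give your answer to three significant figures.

Daily generation = 7.44 kW × 3.3 h = 24.55 kWh
Annual generation = 24.55 × 365 = 8961.5 kWh
Annual savings = 8961.5 × €0.154 = €1,380.07
Payback = €23,400 / €1,380.07 = 17 years

17 years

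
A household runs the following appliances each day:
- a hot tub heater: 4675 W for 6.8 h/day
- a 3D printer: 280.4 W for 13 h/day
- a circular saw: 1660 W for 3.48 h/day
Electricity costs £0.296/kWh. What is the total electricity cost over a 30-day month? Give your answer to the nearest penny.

hot tub heater: 4675 W × 6.8 h × 30 d = 953,700 Wh = 953.7 kWh
3D printer: 280.4 W × 13 h × 30 d = 109,356 Wh = 109.4 kWh
circular saw: 1660 W × 3.48 h × 30 d = 173,304 Wh = 173.3 kWh
Total energy = 953.7 + 109.4 + 173.3 = 1,236 kWh
Cost = 1,236 kWh × £0.296 = £365.96

£365.96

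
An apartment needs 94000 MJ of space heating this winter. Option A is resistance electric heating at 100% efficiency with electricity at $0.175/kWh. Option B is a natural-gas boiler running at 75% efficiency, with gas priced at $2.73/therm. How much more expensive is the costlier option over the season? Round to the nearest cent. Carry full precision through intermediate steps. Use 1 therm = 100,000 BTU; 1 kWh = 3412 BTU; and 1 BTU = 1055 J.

Heat load = 94000 MJ = 94,000,000,000 J / 1055 = 89,099,526 BTU
Gas: input = 89,099,526 / 0.75 = 118,799,368 BTU = 1,188 therm → 1,188 × $2.73 = $3,243.22
Electric: 89,099,526 BTU / 3412 = 26,110 kWh → × $0.175 = $4,569.88
Difference = |$3,243.22 − $4,569.88| = $1,326.65

$1326.65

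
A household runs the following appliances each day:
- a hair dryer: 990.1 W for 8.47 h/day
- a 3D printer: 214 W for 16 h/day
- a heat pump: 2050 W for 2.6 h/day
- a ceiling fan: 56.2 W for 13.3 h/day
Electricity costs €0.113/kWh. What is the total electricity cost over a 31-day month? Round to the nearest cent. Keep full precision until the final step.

€62.66

hair dryer: 990.1 W × 8.47 h × 31 d = 259,971 Wh = 260 kWh
3D printer: 214 W × 16 h × 31 d = 106,144 Wh = 106.1 kWh
heat pump: 2050 W × 2.6 h × 31 d = 165,230 Wh = 165.2 kWh
ceiling fan: 56.2 W × 13.3 h × 31 d = 23,171 Wh = 23.17 kWh
Total energy = 260 + 106.1 + 165.2 + 23.17 = 554.5 kWh
Cost = 554.5 kWh × €0.113 = €62.66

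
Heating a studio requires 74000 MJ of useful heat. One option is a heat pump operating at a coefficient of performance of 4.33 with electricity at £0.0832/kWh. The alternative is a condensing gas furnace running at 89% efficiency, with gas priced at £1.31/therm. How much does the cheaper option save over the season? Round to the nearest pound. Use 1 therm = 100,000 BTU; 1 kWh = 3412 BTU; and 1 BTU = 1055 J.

£637

Heat load = 74000 MJ = 74,000,000,000 J / 1055 = 70,142,180 BTU
Gas: input = 70,142,180 / 0.89 = 78,811,438 BTU = 788.1 therm → 788.1 × £1.31 = £1,032.43
Heat pump: 70,142,180 BTU / 3412 = 20,560 kWh heat; / 4.33 = 4,748 kWh in → × £0.0832 = £395.01
Difference = |£1,032.43 − £395.01| = £637.42 ≈ £637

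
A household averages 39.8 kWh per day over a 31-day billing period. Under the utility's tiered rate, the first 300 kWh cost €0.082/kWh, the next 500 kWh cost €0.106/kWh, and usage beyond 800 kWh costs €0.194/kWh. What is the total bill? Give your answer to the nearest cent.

Usage = 39.8 kWh/day × 31 days = 1233.8 kWh
First 300 kWh × €0.082 = €24.60
Next 500 kWh × €0.106 = €53.00
Remaining 433.8 kWh × €0.194 = €84.16
Total = €161.76

€161.76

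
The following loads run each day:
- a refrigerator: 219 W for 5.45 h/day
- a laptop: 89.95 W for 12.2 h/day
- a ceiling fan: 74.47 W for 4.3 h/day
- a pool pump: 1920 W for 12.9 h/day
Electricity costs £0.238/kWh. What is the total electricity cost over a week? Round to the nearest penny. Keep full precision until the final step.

£45.61

refrigerator: 219 W × 5.45 h × 7 d = 8,355 Wh = 8.355 kWh
laptop: 89.95 W × 12.2 h × 7 d = 7,682 Wh = 7.682 kWh
ceiling fan: 74.47 W × 4.3 h × 7 d = 2,242 Wh = 2.242 kWh
pool pump: 1920 W × 12.9 h × 7 d = 173,376 Wh = 173.4 kWh
Total energy = 8.355 + 7.682 + 2.242 + 173.4 = 191.7 kWh
Cost = 191.7 kWh × £0.238 = £45.61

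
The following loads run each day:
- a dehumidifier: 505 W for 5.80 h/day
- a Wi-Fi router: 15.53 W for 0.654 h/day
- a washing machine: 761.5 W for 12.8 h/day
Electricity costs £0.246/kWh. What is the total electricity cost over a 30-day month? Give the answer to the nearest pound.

£94

dehumidifier: 505 W × 5.80 h × 30 d = 87,870 Wh = 87.87 kWh
Wi-Fi router: 15.53 W × 0.654 h × 30 d = 305 Wh = 0.3047 kWh
washing machine: 761.5 W × 12.8 h × 30 d = 292,416 Wh = 292.4 kWh
Total energy = 87.87 + 0.3047 + 292.4 = 380.6 kWh
Cost = 380.6 kWh × £0.246 = £93.63 ≈ £94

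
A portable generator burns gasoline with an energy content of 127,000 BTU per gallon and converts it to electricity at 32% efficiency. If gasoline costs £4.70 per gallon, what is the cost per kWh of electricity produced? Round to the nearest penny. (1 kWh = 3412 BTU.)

Electrical output per gallon = 127,000 BTU × 0.32 / 3412 BTU/kWh = 11.91 kWh
Cost per kWh = £4.70 / 11.91 kWh = £0.395

£0.39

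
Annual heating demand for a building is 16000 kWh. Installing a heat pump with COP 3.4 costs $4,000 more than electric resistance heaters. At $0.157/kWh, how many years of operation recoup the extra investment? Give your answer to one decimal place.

Resistance: 16000 kWh × $0.157 = $2,512.00/yr
Heat pump: 16000 / 3.4 = 4706 kWh in → × $0.157 = $738.82/yr
Annual savings = $1,773.18
Payback = $4,000 / $1,773.18 = 2.26 years

2.3 years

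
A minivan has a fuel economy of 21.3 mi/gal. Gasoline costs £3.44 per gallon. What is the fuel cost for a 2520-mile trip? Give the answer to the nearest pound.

Fuel = 2520 mi / 21.3 mpg = 118.3 gal
Cost = 118.3 gal × £3.44/gal = £406.99 ≈ £407

£407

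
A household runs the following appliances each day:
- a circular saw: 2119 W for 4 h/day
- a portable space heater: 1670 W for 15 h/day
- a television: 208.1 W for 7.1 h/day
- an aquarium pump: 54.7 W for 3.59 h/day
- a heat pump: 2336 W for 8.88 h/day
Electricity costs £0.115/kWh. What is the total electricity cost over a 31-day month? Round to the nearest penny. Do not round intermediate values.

circular saw: 2119 W × 4 h × 31 d = 262,756 Wh = 262.8 kWh
portable space heater: 1670 W × 15 h × 31 d = 776,550 Wh = 776.5 kWh
television: 208.1 W × 7.1 h × 31 d = 45,803 Wh = 45.8 kWh
aquarium pump: 54.7 W × 3.59 h × 31 d = 6,088 Wh = 6.088 kWh
heat pump: 2336 W × 8.88 h × 31 d = 643,054 Wh = 643.1 kWh
Total energy = 262.8 + 776.5 + 45.8 + 6.088 + 643.1 = 1,734 kWh
Cost = 1,734 kWh × £0.115 = £199.44

£199.44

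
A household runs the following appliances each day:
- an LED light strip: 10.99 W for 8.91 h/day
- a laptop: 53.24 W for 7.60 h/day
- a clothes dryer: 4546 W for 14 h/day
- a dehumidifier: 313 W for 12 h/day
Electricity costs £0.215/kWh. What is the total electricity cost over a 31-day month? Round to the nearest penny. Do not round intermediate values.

LED light strip: 10.99 W × 8.91 h × 31 d = 3,036 Wh = 3.036 kWh
laptop: 53.24 W × 7.60 h × 31 d = 12,543 Wh = 12.54 kWh
clothes dryer: 4546 W × 14 h × 31 d = 1,972,964 Wh = 1,973 kWh
dehumidifier: 313 W × 12 h × 31 d = 116,436 Wh = 116.4 kWh
Total energy = 3.036 + 12.54 + 1,973 + 116.4 = 2,105 kWh
Cost = 2,105 kWh × £0.215 = £452.57

£452.57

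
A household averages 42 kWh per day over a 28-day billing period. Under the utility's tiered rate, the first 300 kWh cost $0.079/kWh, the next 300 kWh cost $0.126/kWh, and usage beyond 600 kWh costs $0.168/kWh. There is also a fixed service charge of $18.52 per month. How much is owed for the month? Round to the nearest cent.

$176.79

Usage = 42 kWh/day × 28 days = 1176 kWh
First 300 kWh × $0.079 = $23.70
Next 300 kWh × $0.126 = $37.80
Remaining 576 kWh × $0.168 = $96.77
Energy charge = $158.27; + service $18.52 = $176.79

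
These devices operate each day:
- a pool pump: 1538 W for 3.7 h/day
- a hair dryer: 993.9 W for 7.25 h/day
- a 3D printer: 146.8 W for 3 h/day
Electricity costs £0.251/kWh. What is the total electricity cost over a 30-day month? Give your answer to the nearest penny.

pool pump: 1538 W × 3.7 h × 30 d = 170,718 Wh = 170.7 kWh
hair dryer: 993.9 W × 7.25 h × 30 d = 216,173 Wh = 216.2 kWh
3D printer: 146.8 W × 3 h × 30 d = 13,212 Wh = 13.21 kWh
Total energy = 170.7 + 216.2 + 13.21 = 400.1 kWh
Cost = 400.1 kWh × £0.251 = £100.43

£100.43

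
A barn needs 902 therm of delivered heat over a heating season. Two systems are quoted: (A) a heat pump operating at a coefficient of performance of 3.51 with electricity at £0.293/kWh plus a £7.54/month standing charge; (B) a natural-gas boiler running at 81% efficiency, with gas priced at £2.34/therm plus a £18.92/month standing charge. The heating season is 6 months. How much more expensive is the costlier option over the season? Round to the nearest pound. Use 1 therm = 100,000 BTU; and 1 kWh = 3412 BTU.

£467

Heat load = 902 therm × 100,000 = 90,200,000 BTU
Gas: input = 90,200,000 / 0.81 = 111,358,025 BTU = 1,114 therm → 1,114 × £2.34 = £2,605.78; + 6 × £18.92 standing = £2,719.30
Heat pump: 90,200,000 BTU / 3412 = 26,440 kWh heat; / 3.51 = 7,532 kWh in → × £0.293 = £2,206.77; + 6 × £7.54 standing = £2,252.01
Difference = |£2,719.30 − £2,252.01| = £467.28 ≈ £467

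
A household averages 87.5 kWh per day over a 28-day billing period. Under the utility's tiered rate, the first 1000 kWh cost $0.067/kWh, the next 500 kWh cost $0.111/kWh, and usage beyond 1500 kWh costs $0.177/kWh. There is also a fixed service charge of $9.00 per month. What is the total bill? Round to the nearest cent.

Usage = 87.5 kWh/day × 28 days = 2450 kWh
First 1000 kWh × $0.067 = $67.00
Next 500 kWh × $0.111 = $55.50
Remaining 950 kWh × $0.177 = $168.15
Energy charge = $290.65; + service $9.00 = $299.65

$299.65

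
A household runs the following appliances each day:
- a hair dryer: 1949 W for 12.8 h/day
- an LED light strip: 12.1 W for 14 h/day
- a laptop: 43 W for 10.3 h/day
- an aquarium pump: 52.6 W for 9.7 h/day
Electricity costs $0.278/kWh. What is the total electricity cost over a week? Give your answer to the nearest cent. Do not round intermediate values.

hair dryer: 1949 W × 12.8 h × 7 d = 174,630 Wh = 174.6 kWh
LED light strip: 12.1 W × 14 h × 7 d = 1,186 Wh = 1.186 kWh
laptop: 43 W × 10.3 h × 7 d = 3,100 Wh = 3.1 kWh
aquarium pump: 52.6 W × 9.7 h × 7 d = 3,572 Wh = 3.572 kWh
Total energy = 174.6 + 1.186 + 3.1 + 3.572 = 182.5 kWh
Cost = 182.5 kWh × $0.278 = $50.73

$50.73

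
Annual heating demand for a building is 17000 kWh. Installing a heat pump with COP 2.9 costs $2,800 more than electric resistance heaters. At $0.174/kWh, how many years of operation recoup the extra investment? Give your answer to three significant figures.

1.44 years

Resistance: 17000 kWh × $0.174 = $2,958.00/yr
Heat pump: 17000 / 2.9 = 5862 kWh in → × $0.174 = $1,020.00/yr
Annual savings = $1,938.00
Payback = $2,800 / $1,938.00 = 1.44 years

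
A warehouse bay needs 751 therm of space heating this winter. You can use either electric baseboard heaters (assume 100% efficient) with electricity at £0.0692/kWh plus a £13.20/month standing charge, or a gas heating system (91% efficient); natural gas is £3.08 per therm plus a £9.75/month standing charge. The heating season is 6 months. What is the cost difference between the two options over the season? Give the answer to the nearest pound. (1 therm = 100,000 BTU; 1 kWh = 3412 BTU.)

£998

Heat load = 751 therm × 100,000 = 75,100,000 BTU
Gas: input = 75,100,000 / 0.91 = 82,527,473 BTU = 825.3 therm → 825.3 × £3.08 = £2,541.85; + 6 × £9.75 standing = £2,600.35
Electric: 75,100,000 BTU / 3412 = 22,010 kWh → × £0.0692 = £1,523.13; + 6 × £13.20 standing = £1,602.33
Difference = |£2,600.35 − £1,602.33| = £998.02 ≈ £998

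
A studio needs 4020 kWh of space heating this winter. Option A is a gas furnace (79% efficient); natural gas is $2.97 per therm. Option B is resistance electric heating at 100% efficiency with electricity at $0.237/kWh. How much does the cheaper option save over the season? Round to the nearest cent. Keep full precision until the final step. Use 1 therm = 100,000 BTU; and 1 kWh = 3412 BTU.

$437.08

Heat load = 4020 kWh × 3412 = 13,716,240 BTU
Gas: input = 13,716,240 / 0.79 = 17,362,329 BTU = 173.6 therm → 173.6 × $2.97 = $515.66
Electric: 13,716,240 BTU / 3412 = 4,020 kWh → × $0.237 = $952.74
Difference = |$515.66 − $952.74| = $437.08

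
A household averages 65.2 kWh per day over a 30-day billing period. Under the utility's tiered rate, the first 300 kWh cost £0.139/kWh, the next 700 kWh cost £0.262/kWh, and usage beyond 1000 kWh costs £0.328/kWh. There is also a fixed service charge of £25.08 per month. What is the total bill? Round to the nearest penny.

£563.75

Usage = 65.2 kWh/day × 30 days = 1956 kWh
First 300 kWh × £0.139 = £41.70
Next 700 kWh × £0.262 = £183.40
Remaining 956 kWh × £0.328 = £313.57
Energy charge = £538.67; + service £25.08 = £563.75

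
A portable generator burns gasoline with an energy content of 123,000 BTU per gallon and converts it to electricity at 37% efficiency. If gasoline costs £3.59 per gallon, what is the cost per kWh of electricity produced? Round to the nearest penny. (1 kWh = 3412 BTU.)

Electrical output per gallon = 123,000 BTU × 0.37 / 3412 BTU/kWh = 13.34 kWh
Cost per kWh = £3.59 / 13.34 kWh = £0.269

£0.27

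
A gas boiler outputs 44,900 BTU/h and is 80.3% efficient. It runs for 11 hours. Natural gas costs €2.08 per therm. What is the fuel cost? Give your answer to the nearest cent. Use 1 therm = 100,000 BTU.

€12.79

Heat delivered = 44,900 BTU/h × 11 h = 493,900 BTU
Gas input = 493,900 / 0.803 = 615,068 BTU
= 615,068 / 100,000 = 6.151 therm
Cost = 6.151 × €2.08/therm = €12.79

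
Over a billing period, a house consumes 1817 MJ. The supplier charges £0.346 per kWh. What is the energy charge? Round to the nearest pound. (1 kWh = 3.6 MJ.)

1817 MJ × (0.27778 kWh/MJ) = 504.7 kWh
Cost = 504.7 kWh × £0.346/kWh = £174.63 ≈ £175

£175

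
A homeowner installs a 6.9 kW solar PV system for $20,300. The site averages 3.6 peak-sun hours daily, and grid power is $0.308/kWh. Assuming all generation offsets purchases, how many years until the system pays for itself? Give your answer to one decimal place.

7.3 years

Daily generation = 6.9 kW × 3.6 h = 24.84 kWh
Annual generation = 24.84 × 365 = 9066.6 kWh
Annual savings = 9066.6 × $0.308 = $2,792.51
Payback = $20,300 / $2,792.51 = 7.27 years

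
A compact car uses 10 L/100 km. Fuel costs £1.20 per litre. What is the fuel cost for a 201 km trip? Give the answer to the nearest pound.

Fuel = 10 L/100 km × 201 km / 100 = 20.1 L
Cost = 20.1 L × £1.20/L = £24.12 ≈ £24

£24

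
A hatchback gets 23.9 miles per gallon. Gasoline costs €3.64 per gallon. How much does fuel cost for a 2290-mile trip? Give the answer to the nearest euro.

€349

Fuel = 2290 mi / 23.9 mpg = 95.82 gal
Cost = 95.82 gal × €3.64/gal = €348.77 ≈ €349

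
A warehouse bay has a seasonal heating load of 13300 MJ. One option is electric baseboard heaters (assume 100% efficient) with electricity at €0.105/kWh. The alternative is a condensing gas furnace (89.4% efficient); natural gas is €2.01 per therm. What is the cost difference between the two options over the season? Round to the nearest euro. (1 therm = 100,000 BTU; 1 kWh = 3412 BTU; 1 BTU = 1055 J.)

€105

Heat load = 13300 MJ = 13,300,000,000 J / 1055 = 12,606,635 BTU
Gas: input = 12,606,635 / 0.894 = 14,101,382 BTU = 141 therm → 141 × €2.01 = €283.44
Electric: 12,606,635 BTU / 3412 = 3,695 kWh → × €0.105 = €387.95
Difference = |€283.44 − €387.95| = €104.52 ≈ €105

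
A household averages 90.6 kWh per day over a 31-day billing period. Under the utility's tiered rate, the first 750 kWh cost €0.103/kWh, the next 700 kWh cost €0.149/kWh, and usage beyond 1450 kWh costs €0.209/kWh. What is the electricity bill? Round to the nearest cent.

€465.50

Usage = 90.6 kWh/day × 31 days = 2808.6 kWh
First 750 kWh × €0.103 = €77.25
Next 700 kWh × €0.149 = €104.30
Remaining 1358.6 kWh × €0.209 = €283.95
Total = €465.50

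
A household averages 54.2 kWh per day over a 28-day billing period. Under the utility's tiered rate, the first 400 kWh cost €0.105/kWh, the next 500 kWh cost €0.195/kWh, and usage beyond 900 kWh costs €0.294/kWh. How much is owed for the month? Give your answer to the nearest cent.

Usage = 54.2 kWh/day × 28 days = 1517.6 kWh
First 400 kWh × €0.105 = €42.00
Next 500 kWh × €0.195 = €97.50
Remaining 617.6 kWh × €0.294 = €181.57
Total = €321.07

€321.07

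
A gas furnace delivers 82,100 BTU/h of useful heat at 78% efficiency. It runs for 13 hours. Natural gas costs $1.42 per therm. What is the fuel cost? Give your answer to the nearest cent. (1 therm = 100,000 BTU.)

$19.43

Heat delivered = 82,100 BTU/h × 13 h = 1,067,300 BTU
Gas input = 1,067,300 / 0.78 = 1,368,333 BTU
= 1,368,333 / 100,000 = 13.68 therm
Cost = 13.68 × $1.42/therm = $19.43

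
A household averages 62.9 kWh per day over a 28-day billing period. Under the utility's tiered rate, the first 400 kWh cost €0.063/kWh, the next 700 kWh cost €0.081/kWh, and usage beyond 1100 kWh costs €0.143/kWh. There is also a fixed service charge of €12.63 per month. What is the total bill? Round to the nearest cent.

Usage = 62.9 kWh/day × 28 days = 1761.2 kWh
First 400 kWh × €0.063 = €25.20
Next 700 kWh × €0.081 = €56.70
Remaining 661.2 kWh × €0.143 = €94.55
Energy charge = €176.45; + service €12.63 = €189.08

€189.08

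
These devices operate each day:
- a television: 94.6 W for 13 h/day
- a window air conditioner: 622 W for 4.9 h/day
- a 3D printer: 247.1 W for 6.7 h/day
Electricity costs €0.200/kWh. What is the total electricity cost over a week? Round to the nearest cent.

television: 94.6 W × 13 h × 7 d = 8,609 Wh = 8.609 kWh
window air conditioner: 622 W × 4.9 h × 7 d = 21,335 Wh = 21.33 kWh
3D printer: 247.1 W × 6.7 h × 7 d = 11,589 Wh = 11.59 kWh
Total energy = 8.609 + 21.33 + 11.59 = 41.53 kWh
Cost = 41.53 kWh × €0.200 = €8.31

€8.31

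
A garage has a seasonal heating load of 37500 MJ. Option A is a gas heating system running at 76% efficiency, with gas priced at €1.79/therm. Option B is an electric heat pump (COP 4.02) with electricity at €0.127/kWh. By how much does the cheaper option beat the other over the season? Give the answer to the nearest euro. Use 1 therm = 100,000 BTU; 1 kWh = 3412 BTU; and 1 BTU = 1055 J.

€508

Heat load = 37500 MJ = 37,500,000,000 J / 1055 = 35,545,024 BTU
Gas: input = 35,545,024 / 0.76 = 46,769,768 BTU = 467.7 therm → 467.7 × €1.79 = €837.18
Heat pump: 35,545,024 BTU / 3412 = 10,420 kWh heat; / 4.02 = 2,591 kWh in → × €0.127 = €329.11
Difference = |€837.18 − €329.11| = €508.06 ≈ €508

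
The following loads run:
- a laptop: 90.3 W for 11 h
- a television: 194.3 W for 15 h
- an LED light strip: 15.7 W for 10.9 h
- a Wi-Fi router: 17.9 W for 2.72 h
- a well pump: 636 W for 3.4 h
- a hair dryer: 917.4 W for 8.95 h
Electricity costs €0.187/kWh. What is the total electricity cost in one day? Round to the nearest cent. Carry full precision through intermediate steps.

laptop: 90.3 W × 11 h = 993 Wh = 0.9933 kWh
television: 194.3 W × 15 h = 2,914 Wh = 2.914 kWh
LED light strip: 15.7 W × 10.9 h = 171 Wh = 0.1711 kWh
Wi-Fi router: 17.9 W × 2.72 h = 49 Wh = 0.04869 kWh
well pump: 636 W × 3.4 h = 2,162 Wh = 2.162 kWh
hair dryer: 917.4 W × 8.95 h = 8,211 Wh = 8.211 kWh
Total energy = 0.9933 + 2.914 + 0.1711 + 0.04869 + 2.162 + 8.211 = 14.5 kWh
Cost = 14.5 kWh × €0.187 = €2.71

€2.71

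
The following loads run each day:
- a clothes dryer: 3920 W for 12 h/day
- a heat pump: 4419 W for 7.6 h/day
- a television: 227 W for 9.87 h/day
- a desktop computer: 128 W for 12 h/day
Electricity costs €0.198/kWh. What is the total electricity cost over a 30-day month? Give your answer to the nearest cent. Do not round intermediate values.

€501.34

clothes dryer: 3920 W × 12 h × 30 d = 1,411,200 Wh = 1,411 kWh
heat pump: 4419 W × 7.6 h × 30 d = 1,007,532 Wh = 1,008 kWh
television: 227 W × 9.87 h × 30 d = 67,215 Wh = 67.21 kWh
desktop computer: 128 W × 12 h × 30 d = 46,080 Wh = 46.08 kWh
Total energy = 1,411 + 1,008 + 67.21 + 46.08 = 2,532 kWh
Cost = 2,532 kWh × €0.198 = €501.34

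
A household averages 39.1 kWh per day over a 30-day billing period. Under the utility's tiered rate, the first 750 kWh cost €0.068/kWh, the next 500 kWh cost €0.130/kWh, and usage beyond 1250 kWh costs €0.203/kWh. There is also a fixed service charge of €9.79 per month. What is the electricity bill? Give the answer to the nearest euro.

Usage = 39.1 kWh/day × 30 days = 1173 kWh
First 750 kWh × €0.068 = €51.00
Next 423 kWh × €0.130 = €54.99
Remaining tier: 0 kWh (not reached)
Energy charge = €105.99; + service €9.79 = €115.78 ≈ €116

€116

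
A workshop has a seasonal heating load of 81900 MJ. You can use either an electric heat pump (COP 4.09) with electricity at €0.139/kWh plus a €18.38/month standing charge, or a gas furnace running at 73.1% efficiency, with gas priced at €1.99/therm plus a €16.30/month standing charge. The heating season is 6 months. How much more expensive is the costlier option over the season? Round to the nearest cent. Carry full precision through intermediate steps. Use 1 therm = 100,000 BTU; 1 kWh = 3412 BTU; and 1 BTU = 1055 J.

Heat load = 81900 MJ = 81,900,000,000 J / 1055 = 77,630,332 BTU
Gas: input = 77,630,332 / 0.731 = 106,197,444 BTU = 1,062 therm → 1,062 × €1.99 = €2,113.33; + 6 × €16.30 standing = €2,211.13
Heat pump: 77,630,332 BTU / 3412 = 22,750 kWh heat; / 4.09 = 5,563 kWh in → × €0.139 = €773.24; + 6 × €18.38 standing = €883.52
Difference = |€2,211.13 − €883.52| = €1,327.61

€1327.61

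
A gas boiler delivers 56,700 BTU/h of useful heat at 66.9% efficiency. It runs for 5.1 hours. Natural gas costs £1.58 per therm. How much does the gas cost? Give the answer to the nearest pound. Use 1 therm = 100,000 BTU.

£7

Heat delivered = 56,700 BTU/h × 5.1 h = 289,170 BTU
Gas input = 289,170 / 0.669 = 432,242 BTU
= 432,242 / 100,000 = 4.322 therm
Cost = 4.322 × £1.58/therm = £6.83 ≈ £7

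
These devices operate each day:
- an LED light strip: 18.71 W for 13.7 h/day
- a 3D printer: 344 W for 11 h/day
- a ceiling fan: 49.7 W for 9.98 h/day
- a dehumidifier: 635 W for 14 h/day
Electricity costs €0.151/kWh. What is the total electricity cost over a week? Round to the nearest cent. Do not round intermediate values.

€14.19

LED light strip: 18.71 W × 13.7 h × 7 d = 1,794 Wh = 1.794 kWh
3D printer: 344 W × 11 h × 7 d = 26,488 Wh = 26.49 kWh
ceiling fan: 49.7 W × 9.98 h × 7 d = 3,472 Wh = 3.472 kWh
dehumidifier: 635 W × 14 h × 7 d = 62,230 Wh = 62.23 kWh
Total energy = 1.794 + 26.49 + 3.472 + 62.23 = 93.98 kWh
Cost = 93.98 kWh × €0.151 = €14.19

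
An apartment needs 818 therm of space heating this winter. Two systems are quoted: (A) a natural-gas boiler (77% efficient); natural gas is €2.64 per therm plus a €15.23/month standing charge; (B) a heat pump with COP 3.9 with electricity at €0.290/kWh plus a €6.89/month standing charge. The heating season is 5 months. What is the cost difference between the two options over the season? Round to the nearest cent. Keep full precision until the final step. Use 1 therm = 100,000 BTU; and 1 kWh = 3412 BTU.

Heat load = 818 therm × 100,000 = 81,800,000 BTU
Gas: input = 81,800,000 / 0.77 = 106,233,766 BTU = 1,062 therm → 1,062 × €2.64 = €2,804.57; + 5 × €15.23 standing = €2,880.72
Heat pump: 81,800,000 BTU / 3412 = 23,970 kWh heat; / 3.9 = 6,147 kWh in → × €0.290 = €1,782.70; + 5 × €6.89 standing = €1,817.15
Difference = |€2,880.72 − €1,817.15| = €1,063.57

€1063.57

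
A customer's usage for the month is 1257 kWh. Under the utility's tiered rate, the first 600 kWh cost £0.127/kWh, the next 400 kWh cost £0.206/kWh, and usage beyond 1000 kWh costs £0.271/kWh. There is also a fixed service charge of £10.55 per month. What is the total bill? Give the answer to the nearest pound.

First 600 kWh × £0.127 = £76.20
Next 400 kWh × £0.206 = £82.40
Remaining 257 kWh × £0.271 = £69.65
Energy charge = £228.25; + service £10.55 = £238.80 ≈ £239

£239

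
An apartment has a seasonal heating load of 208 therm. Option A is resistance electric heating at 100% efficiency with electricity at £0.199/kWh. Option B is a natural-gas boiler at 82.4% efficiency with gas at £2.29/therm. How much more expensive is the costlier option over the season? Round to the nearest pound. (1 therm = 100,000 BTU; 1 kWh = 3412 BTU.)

Heat load = 208 therm × 100,000 = 20,800,000 BTU
Gas: input = 20,800,000 / 0.824 = 25,242,718 BTU = 252.4 therm → 252.4 × £2.29 = £578.06
Electric: 20,800,000 BTU / 3412 = 6,096 kWh → × £0.199 = £1,213.13
Difference = |£578.06 − £1,213.13| = £635.07 ≈ £635

£635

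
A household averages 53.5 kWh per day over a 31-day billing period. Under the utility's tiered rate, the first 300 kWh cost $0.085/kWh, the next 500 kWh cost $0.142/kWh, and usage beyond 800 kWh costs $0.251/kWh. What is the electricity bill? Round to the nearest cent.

$311.98

Usage = 53.5 kWh/day × 31 days = 1658.5 kWh
First 300 kWh × $0.085 = $25.50
Next 500 kWh × $0.142 = $71.00
Remaining 858.5 kWh × $0.251 = $215.48
Total = $311.98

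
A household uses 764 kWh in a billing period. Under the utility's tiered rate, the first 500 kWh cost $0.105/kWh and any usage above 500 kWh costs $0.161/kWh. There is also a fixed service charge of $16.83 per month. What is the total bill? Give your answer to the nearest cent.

First 500 kWh × $0.105 = $52.50
Remaining 264 kWh × $0.161 = $42.50
Energy charge = $95.00; + service $16.83 = $111.83

$111.83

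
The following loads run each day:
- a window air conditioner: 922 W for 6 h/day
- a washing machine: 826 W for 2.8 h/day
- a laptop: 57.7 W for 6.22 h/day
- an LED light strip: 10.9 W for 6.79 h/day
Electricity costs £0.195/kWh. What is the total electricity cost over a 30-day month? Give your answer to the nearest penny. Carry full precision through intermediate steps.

window air conditioner: 922 W × 6 h × 30 d = 165,960 Wh = 166 kWh
washing machine: 826 W × 2.8 h × 30 d = 69,384 Wh = 69.38 kWh
laptop: 57.7 W × 6.22 h × 30 d = 10,767 Wh = 10.77 kWh
LED light strip: 10.9 W × 6.79 h × 30 d = 2,220 Wh = 2.22 kWh
Total energy = 166 + 69.38 + 10.77 + 2.22 = 248.3 kWh
Cost = 248.3 kWh × £0.195 = £48.42

£48.42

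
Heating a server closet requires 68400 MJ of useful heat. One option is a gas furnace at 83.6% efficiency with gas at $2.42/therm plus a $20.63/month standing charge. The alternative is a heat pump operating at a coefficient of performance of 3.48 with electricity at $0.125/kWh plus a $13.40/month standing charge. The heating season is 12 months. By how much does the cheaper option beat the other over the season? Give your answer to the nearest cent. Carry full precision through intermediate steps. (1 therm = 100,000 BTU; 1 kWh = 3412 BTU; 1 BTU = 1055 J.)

Heat load = 68400 MJ = 68,400,000,000 J / 1055 = 64,834,123 BTU
Gas: input = 64,834,123 / 0.836 = 77,552,779 BTU = 775.5 therm → 775.5 × $2.42 = $1,876.78; + 12 × $20.63 standing = $2,124.34
Heat pump: 64,834,123 BTU / 3412 = 19,000 kWh heat; / 3.48 = 5,460 kWh in → × $0.125 = $682.54; + 12 × $13.40 standing = $843.34
Difference = |$2,124.34 − $843.34| = $1,281.00

$1281.00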